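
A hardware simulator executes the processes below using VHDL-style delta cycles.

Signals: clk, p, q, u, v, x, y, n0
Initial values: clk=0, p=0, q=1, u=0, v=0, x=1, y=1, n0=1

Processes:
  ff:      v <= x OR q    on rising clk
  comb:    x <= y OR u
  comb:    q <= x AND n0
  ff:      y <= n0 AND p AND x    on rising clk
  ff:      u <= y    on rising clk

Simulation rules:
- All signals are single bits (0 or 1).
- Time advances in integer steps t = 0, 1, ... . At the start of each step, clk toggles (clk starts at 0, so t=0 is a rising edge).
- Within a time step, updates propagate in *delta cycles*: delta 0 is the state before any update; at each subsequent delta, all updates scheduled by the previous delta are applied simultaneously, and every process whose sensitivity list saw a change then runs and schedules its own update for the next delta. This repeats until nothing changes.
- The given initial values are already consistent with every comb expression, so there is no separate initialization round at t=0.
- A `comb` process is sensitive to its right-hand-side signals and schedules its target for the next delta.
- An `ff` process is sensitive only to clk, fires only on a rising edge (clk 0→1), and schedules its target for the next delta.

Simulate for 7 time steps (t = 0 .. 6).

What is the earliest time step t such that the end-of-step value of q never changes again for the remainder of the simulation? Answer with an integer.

2

t0.Δ0 v=0 p=0 clk=0 x=1 y=1 n0=1 u=0 q=1
t0.Δ1 v=0 p=0 clk=1 x=1 y=1 n0=1 u=0 q=1
t0.Δ2 v=1 p=0 clk=1 x=1 y=0 n0=1 u=1 q=1
t1.Δ0 v=1 p=0 clk=1 x=1 y=0 n0=1 u=1 q=1
t1.Δ1 v=1 p=0 clk=0 x=1 y=0 n0=1 u=1 q=1
t2.Δ0 v=1 p=0 clk=0 x=1 y=0 n0=1 u=1 q=1
t2.Δ1 v=1 p=0 clk=1 x=1 y=0 n0=1 u=1 q=1
t2.Δ2 v=1 p=0 clk=1 x=1 y=0 n0=1 u=0 q=1
t2.Δ3 v=1 p=0 clk=1 x=0 y=0 n0=1 u=0 q=1
t2.Δ4 v=1 p=0 clk=1 x=0 y=0 n0=1 u=0 q=0
t3.Δ0 v=1 p=0 clk=1 x=0 y=0 n0=1 u=0 q=0
t3.Δ1 v=1 p=0 clk=0 x=0 y=0 n0=1 u=0 q=0
t4.Δ0 v=1 p=0 clk=0 x=0 y=0 n0=1 u=0 q=0
t4.Δ1 v=1 p=0 clk=1 x=0 y=0 n0=1 u=0 q=0
t4.Δ2 v=0 p=0 clk=1 x=0 y=0 n0=1 u=0 q=0
t5.Δ0 v=0 p=0 clk=1 x=0 y=0 n0=1 u=0 q=0
t5.Δ1 v=0 p=0 clk=0 x=0 y=0 n0=1 u=0 q=0
t6.Δ0 v=0 p=0 clk=0 x=0 y=0 n0=1 u=0 q=0
t6.Δ1 v=0 p=0 clk=1 x=0 y=0 n0=1 u=0 q=0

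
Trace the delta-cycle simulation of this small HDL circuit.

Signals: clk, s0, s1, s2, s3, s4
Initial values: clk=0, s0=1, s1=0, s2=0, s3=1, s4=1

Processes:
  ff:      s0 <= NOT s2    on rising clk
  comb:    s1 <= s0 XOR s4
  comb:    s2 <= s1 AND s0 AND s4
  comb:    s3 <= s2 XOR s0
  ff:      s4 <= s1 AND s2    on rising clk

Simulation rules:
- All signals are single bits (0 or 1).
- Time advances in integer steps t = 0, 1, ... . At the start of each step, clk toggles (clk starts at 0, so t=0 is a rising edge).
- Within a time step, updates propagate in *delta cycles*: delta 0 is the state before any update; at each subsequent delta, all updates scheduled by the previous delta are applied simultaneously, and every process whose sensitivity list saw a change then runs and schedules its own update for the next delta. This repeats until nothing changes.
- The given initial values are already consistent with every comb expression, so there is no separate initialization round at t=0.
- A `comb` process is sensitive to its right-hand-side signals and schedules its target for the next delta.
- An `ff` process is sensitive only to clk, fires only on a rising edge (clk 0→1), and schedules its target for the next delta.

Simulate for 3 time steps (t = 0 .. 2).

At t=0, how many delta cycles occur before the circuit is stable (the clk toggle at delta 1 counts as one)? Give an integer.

[bits: clk,s4,s3,s1,s2,s0]
t=0: Δ0=011001 Δ1=111001 Δ2=101001 Δ3=101101 | 3Δ
t=1: Δ0=101101 Δ1=001101 | 1Δ
t=2: Δ0=001101 Δ1=101101 | 1Δ

3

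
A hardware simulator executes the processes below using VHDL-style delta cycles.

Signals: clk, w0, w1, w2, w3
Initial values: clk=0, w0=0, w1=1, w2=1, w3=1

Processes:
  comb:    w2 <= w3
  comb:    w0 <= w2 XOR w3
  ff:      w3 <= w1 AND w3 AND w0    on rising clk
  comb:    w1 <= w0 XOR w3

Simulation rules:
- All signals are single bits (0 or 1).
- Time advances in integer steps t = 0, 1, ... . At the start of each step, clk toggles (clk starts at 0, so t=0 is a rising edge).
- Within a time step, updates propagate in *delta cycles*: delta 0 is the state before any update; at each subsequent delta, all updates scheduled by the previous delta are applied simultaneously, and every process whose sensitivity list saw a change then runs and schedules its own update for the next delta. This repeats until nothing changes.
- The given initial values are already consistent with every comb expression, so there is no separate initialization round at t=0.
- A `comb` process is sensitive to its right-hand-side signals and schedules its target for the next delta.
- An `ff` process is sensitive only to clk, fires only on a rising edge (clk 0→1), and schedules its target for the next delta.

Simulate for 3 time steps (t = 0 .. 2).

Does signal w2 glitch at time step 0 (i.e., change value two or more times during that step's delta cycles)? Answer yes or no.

[bits: w2,w0,clk,w1,w3]
t=0: Δ0=10011 Δ1=10111 Δ2=10110 Δ3=01100 Δ4=00110 Δ5=00100 | 5Δ
t=1: Δ0=00100 Δ1=00000 | 1Δ
t=2: Δ0=00000 Δ1=00100 | 1Δ

no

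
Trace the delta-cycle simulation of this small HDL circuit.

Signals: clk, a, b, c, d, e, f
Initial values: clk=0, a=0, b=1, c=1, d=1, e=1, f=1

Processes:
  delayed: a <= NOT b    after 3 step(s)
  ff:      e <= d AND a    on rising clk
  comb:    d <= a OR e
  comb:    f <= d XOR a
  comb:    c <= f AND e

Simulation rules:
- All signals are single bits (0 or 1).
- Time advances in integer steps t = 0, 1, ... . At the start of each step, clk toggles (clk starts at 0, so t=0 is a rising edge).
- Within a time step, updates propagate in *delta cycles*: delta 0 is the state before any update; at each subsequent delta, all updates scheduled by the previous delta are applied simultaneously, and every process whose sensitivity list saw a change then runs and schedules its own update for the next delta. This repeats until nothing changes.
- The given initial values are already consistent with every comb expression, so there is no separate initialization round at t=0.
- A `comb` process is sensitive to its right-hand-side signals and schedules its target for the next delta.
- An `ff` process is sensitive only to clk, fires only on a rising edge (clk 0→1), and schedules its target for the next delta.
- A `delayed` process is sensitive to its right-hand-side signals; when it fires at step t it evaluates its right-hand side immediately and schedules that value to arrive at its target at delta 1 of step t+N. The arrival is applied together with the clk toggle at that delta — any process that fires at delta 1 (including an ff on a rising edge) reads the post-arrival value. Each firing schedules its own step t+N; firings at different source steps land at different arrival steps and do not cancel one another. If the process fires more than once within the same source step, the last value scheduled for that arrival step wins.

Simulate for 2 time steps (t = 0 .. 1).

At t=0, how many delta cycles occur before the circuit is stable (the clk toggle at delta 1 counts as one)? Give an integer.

4

t=0 Δ0: d=1 a=0 f=1 e=1 b=1 c=1 clk=0
  Δ1: clk:0→1
  Δ2: e:1→0
  Δ3: d:1→0, c:1→0
  Δ4: f:1→0
  (4Δ to stable)
t=1 Δ0: d=0 a=0 f=0 e=0 b=1 c=0 clk=1
  Δ1: clk:1→0
  (1Δ to stable)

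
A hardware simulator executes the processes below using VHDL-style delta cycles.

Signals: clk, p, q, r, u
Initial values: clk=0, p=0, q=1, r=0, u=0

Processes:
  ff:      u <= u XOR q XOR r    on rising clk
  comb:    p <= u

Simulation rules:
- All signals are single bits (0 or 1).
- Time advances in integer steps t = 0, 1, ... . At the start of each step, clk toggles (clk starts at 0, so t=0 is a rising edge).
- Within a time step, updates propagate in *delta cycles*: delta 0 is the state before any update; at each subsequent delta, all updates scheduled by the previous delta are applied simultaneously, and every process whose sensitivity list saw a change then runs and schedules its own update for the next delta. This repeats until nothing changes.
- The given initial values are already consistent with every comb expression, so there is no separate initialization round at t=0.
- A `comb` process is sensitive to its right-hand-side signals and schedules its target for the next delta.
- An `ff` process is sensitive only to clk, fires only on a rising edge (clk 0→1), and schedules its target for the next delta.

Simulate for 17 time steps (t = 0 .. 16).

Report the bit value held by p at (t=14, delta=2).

t=0 Δ0: p=0 clk=0 u=0 q=1 r=0
  Δ1: clk:0→1
  Δ2: u:0→1
  Δ3: p:0→1
  (3Δ to stable)
t=1 Δ0: p=1 clk=1 u=1 q=1 r=0
  Δ1: clk:1→0
  (1Δ to stable)
t=2 Δ0: p=1 clk=0 u=1 q=1 r=0
  Δ1: clk:0→1
  Δ2: u:1→0
  Δ3: p:1→0
  (3Δ to stable)
t=3 Δ0: p=0 clk=1 u=0 q=1 r=0
  Δ1: clk:1→0
  (1Δ to stable)
t=4 Δ0: p=0 clk=0 u=0 q=1 r=0
  Δ1: clk:0→1
  Δ2: u:0→1
  Δ3: p:0→1
  (3Δ to stable)
t=5 Δ0: p=1 clk=1 u=1 q=1 r=0
  Δ1: clk:1→0
  (1Δ to stable)
t=6 Δ0: p=1 clk=0 u=1 q=1 r=0
  Δ1: clk:0→1
  Δ2: u:1→0
  Δ3: p:1→0
  (3Δ to stable)
t=7 Δ0: p=0 clk=1 u=0 q=1 r=0
  Δ1: clk:1→0
  (1Δ to stable)
t=8 Δ0: p=0 clk=0 u=0 q=1 r=0
  Δ1: clk:0→1
  Δ2: u:0→1
  Δ3: p:0→1
  (3Δ to stable)
t=9 Δ0: p=1 clk=1 u=1 q=1 r=0
  Δ1: clk:1→0
  (1Δ to stable)
t=10 Δ0: p=1 clk=0 u=1 q=1 r=0
  Δ1: clk:0→1
  Δ2: u:1→0
  Δ3: p:1→0
  (3Δ to stable)
t=11 Δ0: p=0 clk=1 u=0 q=1 r=0
  Δ1: clk:1→0
  (1Δ to stable)
t=12 Δ0: p=0 clk=0 u=0 q=1 r=0
  Δ1: clk:0→1
  Δ2: u:0→1
  Δ3: p:0→1
  (3Δ to stable)
t=13 Δ0: p=1 clk=1 u=1 q=1 r=0
  Δ1: clk:1→0
  (1Δ to stable)
t=14 Δ0: p=1 clk=0 u=1 q=1 r=0
  Δ1: clk:0→1
  Δ2: u:1→0
  Δ3: p:1→0
  (3Δ to stable)
t=15 Δ0: p=0 clk=1 u=0 q=1 r=0
  Δ1: clk:1→0
  (1Δ to stable)
t=16 Δ0: p=0 clk=0 u=0 q=1 r=0
  Δ1: clk:0→1
  Δ2: u:0→1
  Δ3: p:0→1
  (3Δ to stable)

1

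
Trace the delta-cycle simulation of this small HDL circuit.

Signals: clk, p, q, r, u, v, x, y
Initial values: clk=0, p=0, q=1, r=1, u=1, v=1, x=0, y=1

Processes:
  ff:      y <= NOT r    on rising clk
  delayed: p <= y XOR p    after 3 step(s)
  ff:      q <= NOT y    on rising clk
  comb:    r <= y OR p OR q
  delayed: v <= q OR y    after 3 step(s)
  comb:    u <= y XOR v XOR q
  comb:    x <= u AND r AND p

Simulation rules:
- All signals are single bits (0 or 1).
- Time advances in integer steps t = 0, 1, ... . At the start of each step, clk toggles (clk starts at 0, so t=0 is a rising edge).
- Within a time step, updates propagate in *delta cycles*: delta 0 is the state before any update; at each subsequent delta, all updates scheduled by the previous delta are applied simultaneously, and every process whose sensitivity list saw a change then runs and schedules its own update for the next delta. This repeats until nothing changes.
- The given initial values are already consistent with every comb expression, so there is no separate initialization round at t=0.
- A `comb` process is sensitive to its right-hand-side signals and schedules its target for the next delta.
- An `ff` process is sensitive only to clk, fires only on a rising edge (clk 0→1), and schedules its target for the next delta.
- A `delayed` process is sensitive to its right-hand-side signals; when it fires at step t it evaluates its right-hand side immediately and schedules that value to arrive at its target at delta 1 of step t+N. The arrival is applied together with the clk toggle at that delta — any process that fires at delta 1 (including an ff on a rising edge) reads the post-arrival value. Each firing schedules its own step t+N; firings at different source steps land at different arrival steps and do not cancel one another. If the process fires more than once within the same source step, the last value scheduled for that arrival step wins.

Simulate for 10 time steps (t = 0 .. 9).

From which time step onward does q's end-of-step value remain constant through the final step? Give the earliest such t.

6

[bits: u,r,p,x,y,clk,q,v]
t=0: Δ0=11001011 Δ1=11001111 Δ2=11000101 Δ3=10000101 | 3Δ
t=1: Δ0=10000101 Δ1=10000001 | 1Δ
t=2: Δ0=10000001 Δ1=10000101 Δ2=10001111 Δ3=11001111 | 3Δ
t=3: Δ0=11001111 Δ1=11001010 Δ2=01001010 | 2Δ
t=4: Δ0=01001010 Δ1=01001110 Δ2=01000100 Δ3=00000100 | 3Δ
t=5: Δ0=00000100 Δ1=00100001 Δ2=11100001 Δ3=11110001 | 3Δ
t=6: Δ0=11110001 Δ1=11110101 Δ2=11110111 Δ3=01110111 Δ4=01100111 | 4Δ
t=7: Δ0=01100111 Δ1=01000010 Δ2=11000010 | 2Δ
t=8: Δ0=11000010 Δ1=11100110 Δ2=11110110 | 2Δ
t=9: Δ0=11110110 Δ1=11110011 Δ2=01110011 Δ3=01100011 | 3Δ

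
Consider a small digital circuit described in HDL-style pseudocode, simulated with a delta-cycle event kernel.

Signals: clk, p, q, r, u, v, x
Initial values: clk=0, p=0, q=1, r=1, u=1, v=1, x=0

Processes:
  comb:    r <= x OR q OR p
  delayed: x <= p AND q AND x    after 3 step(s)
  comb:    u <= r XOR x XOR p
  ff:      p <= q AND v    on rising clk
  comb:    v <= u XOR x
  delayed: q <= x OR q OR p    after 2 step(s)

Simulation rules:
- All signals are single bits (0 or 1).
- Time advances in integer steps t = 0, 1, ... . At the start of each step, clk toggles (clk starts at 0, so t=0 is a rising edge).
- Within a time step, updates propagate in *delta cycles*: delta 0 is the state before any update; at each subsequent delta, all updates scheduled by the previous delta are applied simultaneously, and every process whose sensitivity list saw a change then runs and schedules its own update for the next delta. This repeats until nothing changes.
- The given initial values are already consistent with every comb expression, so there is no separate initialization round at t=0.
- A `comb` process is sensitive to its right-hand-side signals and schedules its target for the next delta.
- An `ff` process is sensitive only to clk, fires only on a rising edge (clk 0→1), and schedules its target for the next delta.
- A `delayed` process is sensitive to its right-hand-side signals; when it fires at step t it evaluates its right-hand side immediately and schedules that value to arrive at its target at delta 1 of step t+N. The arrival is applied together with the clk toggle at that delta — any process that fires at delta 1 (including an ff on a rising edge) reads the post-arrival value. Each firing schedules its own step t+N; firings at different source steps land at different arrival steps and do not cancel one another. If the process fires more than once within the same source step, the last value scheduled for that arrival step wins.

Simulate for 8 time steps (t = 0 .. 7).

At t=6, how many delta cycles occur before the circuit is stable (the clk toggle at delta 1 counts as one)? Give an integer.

t0.Δ0 u=1 q=1 r=1 v=1 x=0 p=0 clk=0
t0.Δ1 u=1 q=1 r=1 v=1 x=0 p=0 clk=1
t0.Δ2 u=1 q=1 r=1 v=1 x=0 p=1 clk=1
t0.Δ3 u=0 q=1 r=1 v=1 x=0 p=1 clk=1
t0.Δ4 u=0 q=1 r=1 v=0 x=0 p=1 clk=1
t1.Δ0 u=0 q=1 r=1 v=0 x=0 p=1 clk=1
t1.Δ1 u=0 q=1 r=1 v=0 x=0 p=1 clk=0
t2.Δ0 u=0 q=1 r=1 v=0 x=0 p=1 clk=0
t2.Δ1 u=0 q=1 r=1 v=0 x=0 p=1 clk=1
t2.Δ2 u=0 q=1 r=1 v=0 x=0 p=0 clk=1
t2.Δ3 u=1 q=1 r=1 v=0 x=0 p=0 clk=1
t2.Δ4 u=1 q=1 r=1 v=1 x=0 p=0 clk=1
t3.Δ0 u=1 q=1 r=1 v=1 x=0 p=0 clk=1
t3.Δ1 u=1 q=1 r=1 v=1 x=0 p=0 clk=0
t4.Δ0 u=1 q=1 r=1 v=1 x=0 p=0 clk=0
t4.Δ1 u=1 q=1 r=1 v=1 x=0 p=0 clk=1
t4.Δ2 u=1 q=1 r=1 v=1 x=0 p=1 clk=1
t4.Δ3 u=0 q=1 r=1 v=1 x=0 p=1 clk=1
t4.Δ4 u=0 q=1 r=1 v=0 x=0 p=1 clk=1
t5.Δ0 u=0 q=1 r=1 v=0 x=0 p=1 clk=1
t5.Δ1 u=0 q=1 r=1 v=0 x=0 p=1 clk=0
t6.Δ0 u=0 q=1 r=1 v=0 x=0 p=1 clk=0
t6.Δ1 u=0 q=1 r=1 v=0 x=0 p=1 clk=1
t6.Δ2 u=0 q=1 r=1 v=0 x=0 p=0 clk=1
t6.Δ3 u=1 q=1 r=1 v=0 x=0 p=0 clk=1
t6.Δ4 u=1 q=1 r=1 v=1 x=0 p=0 clk=1
t7.Δ0 u=1 q=1 r=1 v=1 x=0 p=0 clk=1
t7.Δ1 u=1 q=1 r=1 v=1 x=0 p=0 clk=0

4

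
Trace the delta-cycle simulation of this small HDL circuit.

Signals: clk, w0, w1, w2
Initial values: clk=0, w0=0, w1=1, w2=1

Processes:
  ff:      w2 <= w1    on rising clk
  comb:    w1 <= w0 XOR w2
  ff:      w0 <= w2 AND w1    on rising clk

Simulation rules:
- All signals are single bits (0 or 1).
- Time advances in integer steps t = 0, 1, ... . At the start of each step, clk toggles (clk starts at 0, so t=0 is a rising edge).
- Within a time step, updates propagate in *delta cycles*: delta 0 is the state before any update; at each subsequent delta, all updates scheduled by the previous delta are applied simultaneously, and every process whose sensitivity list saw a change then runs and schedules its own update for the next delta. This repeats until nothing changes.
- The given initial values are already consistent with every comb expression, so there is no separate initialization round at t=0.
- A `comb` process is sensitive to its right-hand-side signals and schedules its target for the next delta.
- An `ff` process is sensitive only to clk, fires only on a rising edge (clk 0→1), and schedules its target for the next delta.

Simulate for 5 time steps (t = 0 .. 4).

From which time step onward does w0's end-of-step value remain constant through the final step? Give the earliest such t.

2

t=0 Δ0: w0=0 w1=1 w2=1 clk=0
  Δ1: clk:0→1
  Δ2: w0:0→1
  Δ3: w1:1→0
  (3Δ to stable)
t=1 Δ0: w0=1 w1=0 w2=1 clk=1
  Δ1: clk:1→0
  (1Δ to stable)
t=2 Δ0: w0=1 w1=0 w2=1 clk=0
  Δ1: clk:0→1
  Δ2: w0:1→0, w2:1→0
  (2Δ to stable)
t=3 Δ0: w0=0 w1=0 w2=0 clk=1
  Δ1: clk:1→0
  (1Δ to stable)
t=4 Δ0: w0=0 w1=0 w2=0 clk=0
  Δ1: clk:0→1
  (1Δ to stable)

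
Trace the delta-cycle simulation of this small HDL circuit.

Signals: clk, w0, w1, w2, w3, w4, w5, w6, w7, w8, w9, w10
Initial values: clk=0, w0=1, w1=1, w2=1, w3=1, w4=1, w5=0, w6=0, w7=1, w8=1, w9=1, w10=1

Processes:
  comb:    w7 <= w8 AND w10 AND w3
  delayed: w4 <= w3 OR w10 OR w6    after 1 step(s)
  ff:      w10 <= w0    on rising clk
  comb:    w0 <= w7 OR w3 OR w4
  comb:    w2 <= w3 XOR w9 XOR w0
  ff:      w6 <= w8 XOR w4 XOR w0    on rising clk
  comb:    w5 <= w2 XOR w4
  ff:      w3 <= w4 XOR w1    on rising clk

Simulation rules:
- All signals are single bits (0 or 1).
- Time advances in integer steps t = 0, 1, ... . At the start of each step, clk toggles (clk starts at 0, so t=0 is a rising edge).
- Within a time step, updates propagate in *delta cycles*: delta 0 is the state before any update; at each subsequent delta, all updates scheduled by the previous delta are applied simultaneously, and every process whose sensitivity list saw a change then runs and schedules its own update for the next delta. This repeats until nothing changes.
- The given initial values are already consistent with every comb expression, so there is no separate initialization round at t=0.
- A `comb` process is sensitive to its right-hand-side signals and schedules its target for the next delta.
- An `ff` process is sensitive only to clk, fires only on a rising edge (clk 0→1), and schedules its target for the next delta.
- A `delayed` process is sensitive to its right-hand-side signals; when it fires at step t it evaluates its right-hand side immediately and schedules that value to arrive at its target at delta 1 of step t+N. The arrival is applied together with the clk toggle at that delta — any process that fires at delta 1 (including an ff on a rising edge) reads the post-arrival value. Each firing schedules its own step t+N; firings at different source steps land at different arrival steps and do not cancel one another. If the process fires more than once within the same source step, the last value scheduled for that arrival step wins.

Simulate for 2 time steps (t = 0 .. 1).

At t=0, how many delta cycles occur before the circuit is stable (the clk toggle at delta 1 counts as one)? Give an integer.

[bits: w6,w3,clk,w1,w10,w5,w9,w2,w4,w0,w7,w8]
t=0: Δ0=010110111111 Δ1=011110111111 Δ2=101110111111 Δ3=101110101101 Δ4=101111101101 | 4Δ
t=1: Δ0=101111101101 Δ1=100111101101 | 1Δ

4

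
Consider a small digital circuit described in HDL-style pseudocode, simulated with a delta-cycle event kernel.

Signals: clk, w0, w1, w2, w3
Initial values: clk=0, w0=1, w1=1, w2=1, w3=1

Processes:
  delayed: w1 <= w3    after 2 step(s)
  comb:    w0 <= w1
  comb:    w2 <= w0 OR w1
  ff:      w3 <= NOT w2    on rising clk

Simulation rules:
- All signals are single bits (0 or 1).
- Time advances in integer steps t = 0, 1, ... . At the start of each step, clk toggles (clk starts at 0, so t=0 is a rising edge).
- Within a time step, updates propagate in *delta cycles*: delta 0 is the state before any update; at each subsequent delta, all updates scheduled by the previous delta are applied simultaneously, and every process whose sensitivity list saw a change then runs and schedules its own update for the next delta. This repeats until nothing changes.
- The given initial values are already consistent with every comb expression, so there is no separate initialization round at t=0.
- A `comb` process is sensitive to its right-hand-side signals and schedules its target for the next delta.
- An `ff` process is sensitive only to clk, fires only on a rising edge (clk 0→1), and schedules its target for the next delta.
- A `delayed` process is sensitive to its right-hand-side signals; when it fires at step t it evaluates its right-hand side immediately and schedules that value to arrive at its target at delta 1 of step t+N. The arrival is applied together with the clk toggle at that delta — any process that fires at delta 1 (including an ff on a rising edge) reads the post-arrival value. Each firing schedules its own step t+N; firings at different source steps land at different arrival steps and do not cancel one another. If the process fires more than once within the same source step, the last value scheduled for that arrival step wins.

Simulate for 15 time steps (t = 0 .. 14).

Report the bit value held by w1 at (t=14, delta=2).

1

t=0 Δ0: clk=0 w3=1 w1=1 w0=1 w2=1
  Δ1: clk:0→1
  Δ2: w3:1→0
  (2Δ to stable)
t=1 Δ0: clk=1 w3=0 w1=1 w0=1 w2=1
  Δ1: clk:1→0
  (1Δ to stable)
t=2 Δ0: clk=0 w3=0 w1=1 w0=1 w2=1
  Δ1: clk:0→1, w1:1→0
  Δ2: w0:1→0
  Δ3: w2:1→0
  (3Δ to stable)
t=3 Δ0: clk=1 w3=0 w1=0 w0=0 w2=0
  Δ1: clk:1→0
  (1Δ to stable)
t=4 Δ0: clk=0 w3=0 w1=0 w0=0 w2=0
  Δ1: clk:0→1
  Δ2: w3:0→1
  (2Δ to stable)
t=5 Δ0: clk=1 w3=1 w1=0 w0=0 w2=0
  Δ1: clk:1→0
  (1Δ to stable)
t=6 Δ0: clk=0 w3=1 w1=0 w0=0 w2=0
  Δ1: clk:0→1, w1:0→1
  Δ2: w0:0→1, w2:0→1
  (2Δ to stable)
t=7 Δ0: clk=1 w3=1 w1=1 w0=1 w2=1
  Δ1: clk:1→0
  (1Δ to stable)
t=8 Δ0: clk=0 w3=1 w1=1 w0=1 w2=1
  Δ1: clk:0→1
  Δ2: w3:1→0
  (2Δ to stable)
t=9 Δ0: clk=1 w3=0 w1=1 w0=1 w2=1
  Δ1: clk:1→0
  (1Δ to stable)
t=10 Δ0: clk=0 w3=0 w1=1 w0=1 w2=1
  Δ1: clk:0→1, w1:1→0
  Δ2: w0:1→0
  Δ3: w2:1→0
  (3Δ to stable)
t=11 Δ0: clk=1 w3=0 w1=0 w0=0 w2=0
  Δ1: clk:1→0
  (1Δ to stable)
t=12 Δ0: clk=0 w3=0 w1=0 w0=0 w2=0
  Δ1: clk:0→1
  Δ2: w3:0→1
  (2Δ to stable)
t=13 Δ0: clk=1 w3=1 w1=0 w0=0 w2=0
  Δ1: clk:1→0
  (1Δ to stable)
t=14 Δ0: clk=0 w3=1 w1=0 w0=0 w2=0
  Δ1: clk:0→1, w1:0→1
  Δ2: w0:0→1, w2:0→1
  (2Δ to stable)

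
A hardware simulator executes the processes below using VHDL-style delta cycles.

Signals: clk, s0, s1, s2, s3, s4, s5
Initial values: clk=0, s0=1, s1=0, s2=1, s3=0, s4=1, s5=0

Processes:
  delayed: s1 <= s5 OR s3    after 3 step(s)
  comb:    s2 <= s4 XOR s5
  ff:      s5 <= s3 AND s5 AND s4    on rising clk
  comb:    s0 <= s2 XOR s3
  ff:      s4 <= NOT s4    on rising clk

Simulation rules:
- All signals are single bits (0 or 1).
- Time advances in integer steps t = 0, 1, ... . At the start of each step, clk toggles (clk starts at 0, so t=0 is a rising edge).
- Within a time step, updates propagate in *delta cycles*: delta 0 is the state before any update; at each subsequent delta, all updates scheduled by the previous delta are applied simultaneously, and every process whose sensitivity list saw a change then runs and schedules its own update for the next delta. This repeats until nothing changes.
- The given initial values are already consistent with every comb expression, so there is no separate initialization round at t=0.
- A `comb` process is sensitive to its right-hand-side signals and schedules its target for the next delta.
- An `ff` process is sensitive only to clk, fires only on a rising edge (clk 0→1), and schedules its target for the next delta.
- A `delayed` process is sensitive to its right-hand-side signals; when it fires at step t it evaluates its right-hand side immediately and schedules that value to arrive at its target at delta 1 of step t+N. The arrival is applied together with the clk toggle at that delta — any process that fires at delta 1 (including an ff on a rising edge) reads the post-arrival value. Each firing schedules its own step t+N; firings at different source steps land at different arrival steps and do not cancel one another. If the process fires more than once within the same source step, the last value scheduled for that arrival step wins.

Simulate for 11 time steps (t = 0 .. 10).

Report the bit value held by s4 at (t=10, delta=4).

[bits: s1,s4,s5,s0,s2,clk,s3]
t=0: Δ0=0101100 Δ1=0101110 Δ2=0001110 Δ3=0001010 Δ4=0000010 | 4Δ
t=1: Δ0=0000010 Δ1=0000000 | 1Δ
t=2: Δ0=0000000 Δ1=0000010 Δ2=0100010 Δ3=0100110 Δ4=0101110 | 4Δ
t=3: Δ0=0101110 Δ1=0101100 | 1Δ
t=4: Δ0=0101100 Δ1=0101110 Δ2=0001110 Δ3=0001010 Δ4=0000010 | 4Δ
t=5: Δ0=0000010 Δ1=0000000 | 1Δ
t=6: Δ0=0000000 Δ1=0000010 Δ2=0100010 Δ3=0100110 Δ4=0101110 | 4Δ
t=7: Δ0=0101110 Δ1=0101100 | 1Δ
t=8: Δ0=0101100 Δ1=0101110 Δ2=0001110 Δ3=0001010 Δ4=0000010 | 4Δ
t=9: Δ0=0000010 Δ1=0000000 | 1Δ
t=10: Δ0=0000000 Δ1=0000010 Δ2=0100010 Δ3=0100110 Δ4=0101110 | 4Δ

1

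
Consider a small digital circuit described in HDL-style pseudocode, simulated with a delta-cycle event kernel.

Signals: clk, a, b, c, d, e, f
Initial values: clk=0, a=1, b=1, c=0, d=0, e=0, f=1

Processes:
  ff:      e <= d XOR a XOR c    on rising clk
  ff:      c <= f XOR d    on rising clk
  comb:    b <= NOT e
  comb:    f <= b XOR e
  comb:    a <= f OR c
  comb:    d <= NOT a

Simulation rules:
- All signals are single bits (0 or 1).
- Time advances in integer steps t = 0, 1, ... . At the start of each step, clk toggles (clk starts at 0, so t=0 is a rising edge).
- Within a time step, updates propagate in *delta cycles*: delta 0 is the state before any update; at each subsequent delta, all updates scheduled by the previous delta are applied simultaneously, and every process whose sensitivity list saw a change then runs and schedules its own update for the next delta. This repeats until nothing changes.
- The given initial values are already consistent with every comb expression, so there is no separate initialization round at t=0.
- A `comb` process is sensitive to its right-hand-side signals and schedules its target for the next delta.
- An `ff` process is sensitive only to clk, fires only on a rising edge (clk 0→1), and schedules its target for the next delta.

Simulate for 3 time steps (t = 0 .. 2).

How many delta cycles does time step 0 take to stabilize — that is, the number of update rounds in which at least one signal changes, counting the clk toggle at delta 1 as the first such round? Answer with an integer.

t0.Δ0 clk=0 f=1 d=0 b=1 a=1 c=0 e=0
t0.Δ1 clk=1 f=1 d=0 b=1 a=1 c=0 e=0
t0.Δ2 clk=1 f=1 d=0 b=1 a=1 c=1 e=1
t0.Δ3 clk=1 f=0 d=0 b=0 a=1 c=1 e=1
t0.Δ4 clk=1 f=1 d=0 b=0 a=1 c=1 e=1
t1.Δ0 clk=1 f=1 d=0 b=0 a=1 c=1 e=1
t1.Δ1 clk=0 f=1 d=0 b=0 a=1 c=1 e=1
t2.Δ0 clk=0 f=1 d=0 b=0 a=1 c=1 e=1
t2.Δ1 clk=1 f=1 d=0 b=0 a=1 c=1 e=1
t2.Δ2 clk=1 f=1 d=0 b=0 a=1 c=1 e=0
t2.Δ3 clk=1 f=0 d=0 b=1 a=1 c=1 e=0
t2.Δ4 clk=1 f=1 d=0 b=1 a=1 c=1 e=0

4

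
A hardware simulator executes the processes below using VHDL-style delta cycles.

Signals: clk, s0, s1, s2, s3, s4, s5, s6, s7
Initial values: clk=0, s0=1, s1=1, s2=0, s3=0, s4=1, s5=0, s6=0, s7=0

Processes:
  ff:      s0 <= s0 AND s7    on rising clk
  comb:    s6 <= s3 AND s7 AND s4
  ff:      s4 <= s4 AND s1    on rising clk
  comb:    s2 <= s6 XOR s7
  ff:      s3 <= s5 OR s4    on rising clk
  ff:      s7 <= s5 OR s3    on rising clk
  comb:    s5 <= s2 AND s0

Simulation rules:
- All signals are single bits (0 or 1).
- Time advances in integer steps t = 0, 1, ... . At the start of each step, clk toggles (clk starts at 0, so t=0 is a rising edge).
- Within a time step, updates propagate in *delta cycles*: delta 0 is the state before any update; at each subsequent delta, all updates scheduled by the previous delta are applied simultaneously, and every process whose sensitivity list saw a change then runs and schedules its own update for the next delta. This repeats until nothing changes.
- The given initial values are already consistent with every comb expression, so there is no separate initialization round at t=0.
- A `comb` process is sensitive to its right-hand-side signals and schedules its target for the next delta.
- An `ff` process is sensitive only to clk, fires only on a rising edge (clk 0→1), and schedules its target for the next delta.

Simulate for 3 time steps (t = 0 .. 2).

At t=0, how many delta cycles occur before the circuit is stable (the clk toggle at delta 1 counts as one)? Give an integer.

2

t0.Δ0 clk=0 s2=0 s4=1 s3=0 s7=0 s0=1 s1=1 s5=0 s6=0
t0.Δ1 clk=1 s2=0 s4=1 s3=0 s7=0 s0=1 s1=1 s5=0 s6=0
t0.Δ2 clk=1 s2=0 s4=1 s3=1 s7=0 s0=0 s1=1 s5=0 s6=0
t1.Δ0 clk=1 s2=0 s4=1 s3=1 s7=0 s0=0 s1=1 s5=0 s6=0
t1.Δ1 clk=0 s2=0 s4=1 s3=1 s7=0 s0=0 s1=1 s5=0 s6=0
t2.Δ0 clk=0 s2=0 s4=1 s3=1 s7=0 s0=0 s1=1 s5=0 s6=0
t2.Δ1 clk=1 s2=0 s4=1 s3=1 s7=0 s0=0 s1=1 s5=0 s6=0
t2.Δ2 clk=1 s2=0 s4=1 s3=1 s7=1 s0=0 s1=1 s5=0 s6=0
t2.Δ3 clk=1 s2=1 s4=1 s3=1 s7=1 s0=0 s1=1 s5=0 s6=1
t2.Δ4 clk=1 s2=0 s4=1 s3=1 s7=1 s0=0 s1=1 s5=0 s6=1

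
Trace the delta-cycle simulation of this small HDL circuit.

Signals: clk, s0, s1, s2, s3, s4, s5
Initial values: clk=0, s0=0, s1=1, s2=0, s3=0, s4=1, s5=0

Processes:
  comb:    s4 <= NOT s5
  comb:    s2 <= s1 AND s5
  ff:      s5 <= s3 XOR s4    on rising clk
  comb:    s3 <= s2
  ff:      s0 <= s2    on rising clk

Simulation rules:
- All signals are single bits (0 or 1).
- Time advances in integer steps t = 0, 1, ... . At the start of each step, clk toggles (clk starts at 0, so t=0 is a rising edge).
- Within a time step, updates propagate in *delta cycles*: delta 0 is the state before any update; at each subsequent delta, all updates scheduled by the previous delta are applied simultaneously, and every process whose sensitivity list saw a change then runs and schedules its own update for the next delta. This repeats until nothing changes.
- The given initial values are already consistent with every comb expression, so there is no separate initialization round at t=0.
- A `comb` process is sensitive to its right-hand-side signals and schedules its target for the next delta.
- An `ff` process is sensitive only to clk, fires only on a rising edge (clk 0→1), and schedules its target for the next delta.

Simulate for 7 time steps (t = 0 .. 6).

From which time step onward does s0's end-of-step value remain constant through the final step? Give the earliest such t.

[bits: s1,s3,s4,s5,s0,clk,s2]
t=0: Δ0=1010000 Δ1=1010010 Δ2=1011010 Δ3=1001011 Δ4=1101011 | 4Δ
t=1: Δ0=1101011 Δ1=1101001 | 1Δ
t=2: Δ0=1101001 Δ1=1101011 Δ2=1101111 | 2Δ
t=3: Δ0=1101111 Δ1=1101101 | 1Δ
t=4: Δ0=1101101 Δ1=1101111 | 1Δ
t=5: Δ0=1101111 Δ1=1101101 | 1Δ
t=6: Δ0=1101101 Δ1=1101111 | 1Δ

2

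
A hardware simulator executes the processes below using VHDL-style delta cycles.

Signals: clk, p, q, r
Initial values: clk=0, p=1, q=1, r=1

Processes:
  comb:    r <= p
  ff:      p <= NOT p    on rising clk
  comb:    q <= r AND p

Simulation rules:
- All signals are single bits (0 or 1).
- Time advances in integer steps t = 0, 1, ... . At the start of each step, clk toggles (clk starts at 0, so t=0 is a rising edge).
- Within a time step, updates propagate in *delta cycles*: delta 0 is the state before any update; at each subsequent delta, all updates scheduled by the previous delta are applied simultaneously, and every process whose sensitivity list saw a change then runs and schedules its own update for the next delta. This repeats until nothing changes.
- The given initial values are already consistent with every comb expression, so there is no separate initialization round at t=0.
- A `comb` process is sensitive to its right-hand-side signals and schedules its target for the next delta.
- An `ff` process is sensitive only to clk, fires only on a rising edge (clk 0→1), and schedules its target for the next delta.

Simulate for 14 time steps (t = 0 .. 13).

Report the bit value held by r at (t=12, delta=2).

t0.Δ0 q=1 p=1 clk=0 r=1
t0.Δ1 q=1 p=1 clk=1 r=1
t0.Δ2 q=1 p=0 clk=1 r=1
t0.Δ3 q=0 p=0 clk=1 r=0
t1.Δ0 q=0 p=0 clk=1 r=0
t1.Δ1 q=0 p=0 clk=0 r=0
t2.Δ0 q=0 p=0 clk=0 r=0
t2.Δ1 q=0 p=0 clk=1 r=0
t2.Δ2 q=0 p=1 clk=1 r=0
t2.Δ3 q=0 p=1 clk=1 r=1
t2.Δ4 q=1 p=1 clk=1 r=1
t3.Δ0 q=1 p=1 clk=1 r=1
t3.Δ1 q=1 p=1 clk=0 r=1
t4.Δ0 q=1 p=1 clk=0 r=1
t4.Δ1 q=1 p=1 clk=1 r=1
t4.Δ2 q=1 p=0 clk=1 r=1
t4.Δ3 q=0 p=0 clk=1 r=0
t5.Δ0 q=0 p=0 clk=1 r=0
t5.Δ1 q=0 p=0 clk=0 r=0
t6.Δ0 q=0 p=0 clk=0 r=0
t6.Δ1 q=0 p=0 clk=1 r=0
t6.Δ2 q=0 p=1 clk=1 r=0
t6.Δ3 q=0 p=1 clk=1 r=1
t6.Δ4 q=1 p=1 clk=1 r=1
t7.Δ0 q=1 p=1 clk=1 r=1
t7.Δ1 q=1 p=1 clk=0 r=1
t8.Δ0 q=1 p=1 clk=0 r=1
t8.Δ1 q=1 p=1 clk=1 r=1
t8.Δ2 q=1 p=0 clk=1 r=1
t8.Δ3 q=0 p=0 clk=1 r=0
t9.Δ0 q=0 p=0 clk=1 r=0
t9.Δ1 q=0 p=0 clk=0 r=0
t10.Δ0 q=0 p=0 clk=0 r=0
t10.Δ1 q=0 p=0 clk=1 r=0
t10.Δ2 q=0 p=1 clk=1 r=0
t10.Δ3 q=0 p=1 clk=1 r=1
t10.Δ4 q=1 p=1 clk=1 r=1
t11.Δ0 q=1 p=1 clk=1 r=1
t11.Δ1 q=1 p=1 clk=0 r=1
t12.Δ0 q=1 p=1 clk=0 r=1
t12.Δ1 q=1 p=1 clk=1 r=1
t12.Δ2 q=1 p=0 clk=1 r=1
t12.Δ3 q=0 p=0 clk=1 r=0
t13.Δ0 q=0 p=0 clk=1 r=0
t13.Δ1 q=0 p=0 clk=0 r=0

1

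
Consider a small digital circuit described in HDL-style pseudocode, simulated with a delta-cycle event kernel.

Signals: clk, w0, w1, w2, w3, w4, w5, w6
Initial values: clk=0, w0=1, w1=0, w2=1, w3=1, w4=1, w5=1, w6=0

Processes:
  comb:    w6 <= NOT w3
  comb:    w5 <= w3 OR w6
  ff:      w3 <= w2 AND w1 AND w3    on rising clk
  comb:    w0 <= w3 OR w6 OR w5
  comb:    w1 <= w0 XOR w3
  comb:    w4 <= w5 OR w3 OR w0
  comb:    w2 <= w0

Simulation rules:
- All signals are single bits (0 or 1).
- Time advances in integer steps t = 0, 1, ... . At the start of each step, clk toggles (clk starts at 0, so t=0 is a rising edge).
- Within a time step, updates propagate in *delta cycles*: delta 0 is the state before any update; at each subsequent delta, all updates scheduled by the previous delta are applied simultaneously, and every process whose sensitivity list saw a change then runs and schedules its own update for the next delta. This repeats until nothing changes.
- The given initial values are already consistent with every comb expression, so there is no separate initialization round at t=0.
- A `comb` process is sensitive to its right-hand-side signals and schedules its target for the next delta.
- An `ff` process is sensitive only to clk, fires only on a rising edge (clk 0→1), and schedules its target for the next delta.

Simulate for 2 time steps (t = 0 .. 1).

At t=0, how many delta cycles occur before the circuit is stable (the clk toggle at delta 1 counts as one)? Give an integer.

4

t=0 Δ0: w6=0 clk=0 w1=0 w0=1 w2=1 w3=1 w4=1 w5=1
  Δ1: clk:0→1
  Δ2: w3:1→0
  Δ3: w6:0→1, w1:0→1, w5:1→0
  Δ4: w5:0→1
  (4Δ to stable)
t=1 Δ0: w6=1 clk=1 w1=1 w0=1 w2=1 w3=0 w4=1 w5=1
  Δ1: clk:1→0
  (1Δ to stable)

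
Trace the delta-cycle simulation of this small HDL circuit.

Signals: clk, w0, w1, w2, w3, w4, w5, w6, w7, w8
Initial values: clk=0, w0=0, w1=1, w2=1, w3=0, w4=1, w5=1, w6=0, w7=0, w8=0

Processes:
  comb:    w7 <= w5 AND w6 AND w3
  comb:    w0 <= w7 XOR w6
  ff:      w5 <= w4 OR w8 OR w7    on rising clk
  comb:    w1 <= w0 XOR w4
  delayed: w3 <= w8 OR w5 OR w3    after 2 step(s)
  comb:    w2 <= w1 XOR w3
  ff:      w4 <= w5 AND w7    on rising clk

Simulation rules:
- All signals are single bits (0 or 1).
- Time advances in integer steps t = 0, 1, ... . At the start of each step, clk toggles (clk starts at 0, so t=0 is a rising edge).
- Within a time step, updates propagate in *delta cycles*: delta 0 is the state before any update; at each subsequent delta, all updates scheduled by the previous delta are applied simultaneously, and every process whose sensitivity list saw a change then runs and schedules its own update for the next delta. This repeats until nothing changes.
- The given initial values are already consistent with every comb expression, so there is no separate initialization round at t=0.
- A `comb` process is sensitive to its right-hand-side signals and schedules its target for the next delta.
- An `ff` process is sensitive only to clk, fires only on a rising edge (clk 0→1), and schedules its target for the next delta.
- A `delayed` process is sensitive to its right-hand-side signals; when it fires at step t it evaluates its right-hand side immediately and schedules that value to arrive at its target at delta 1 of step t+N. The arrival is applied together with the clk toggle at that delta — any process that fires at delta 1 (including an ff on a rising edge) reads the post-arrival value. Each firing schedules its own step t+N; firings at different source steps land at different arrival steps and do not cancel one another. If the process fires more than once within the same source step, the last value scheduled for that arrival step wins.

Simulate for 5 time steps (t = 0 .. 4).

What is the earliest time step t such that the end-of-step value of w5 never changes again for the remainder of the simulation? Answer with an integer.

2

t0.Δ0 w8=0 w1=1 clk=0 w3=0 w2=1 w4=1 w0=0 w5=1 w7=0 w6=0
t0.Δ1 w8=0 w1=1 clk=1 w3=0 w2=1 w4=1 w0=0 w5=1 w7=0 w6=0
t0.Δ2 w8=0 w1=1 clk=1 w3=0 w2=1 w4=0 w0=0 w5=1 w7=0 w6=0
t0.Δ3 w8=0 w1=0 clk=1 w3=0 w2=1 w4=0 w0=0 w5=1 w7=0 w6=0
t0.Δ4 w8=0 w1=0 clk=1 w3=0 w2=0 w4=0 w0=0 w5=1 w7=0 w6=0
t1.Δ0 w8=0 w1=0 clk=1 w3=0 w2=0 w4=0 w0=0 w5=1 w7=0 w6=0
t1.Δ1 w8=0 w1=0 clk=0 w3=0 w2=0 w4=0 w0=0 w5=1 w7=0 w6=0
t2.Δ0 w8=0 w1=0 clk=0 w3=0 w2=0 w4=0 w0=0 w5=1 w7=0 w6=0
t2.Δ1 w8=0 w1=0 clk=1 w3=0 w2=0 w4=0 w0=0 w5=1 w7=0 w6=0
t2.Δ2 w8=0 w1=0 clk=1 w3=0 w2=0 w4=0 w0=0 w5=0 w7=0 w6=0
t3.Δ0 w8=0 w1=0 clk=1 w3=0 w2=0 w4=0 w0=0 w5=0 w7=0 w6=0
t3.Δ1 w8=0 w1=0 clk=0 w3=0 w2=0 w4=0 w0=0 w5=0 w7=0 w6=0
t4.Δ0 w8=0 w1=0 clk=0 w3=0 w2=0 w4=0 w0=0 w5=0 w7=0 w6=0
t4.Δ1 w8=0 w1=0 clk=1 w3=0 w2=0 w4=0 w0=0 w5=0 w7=0 w6=0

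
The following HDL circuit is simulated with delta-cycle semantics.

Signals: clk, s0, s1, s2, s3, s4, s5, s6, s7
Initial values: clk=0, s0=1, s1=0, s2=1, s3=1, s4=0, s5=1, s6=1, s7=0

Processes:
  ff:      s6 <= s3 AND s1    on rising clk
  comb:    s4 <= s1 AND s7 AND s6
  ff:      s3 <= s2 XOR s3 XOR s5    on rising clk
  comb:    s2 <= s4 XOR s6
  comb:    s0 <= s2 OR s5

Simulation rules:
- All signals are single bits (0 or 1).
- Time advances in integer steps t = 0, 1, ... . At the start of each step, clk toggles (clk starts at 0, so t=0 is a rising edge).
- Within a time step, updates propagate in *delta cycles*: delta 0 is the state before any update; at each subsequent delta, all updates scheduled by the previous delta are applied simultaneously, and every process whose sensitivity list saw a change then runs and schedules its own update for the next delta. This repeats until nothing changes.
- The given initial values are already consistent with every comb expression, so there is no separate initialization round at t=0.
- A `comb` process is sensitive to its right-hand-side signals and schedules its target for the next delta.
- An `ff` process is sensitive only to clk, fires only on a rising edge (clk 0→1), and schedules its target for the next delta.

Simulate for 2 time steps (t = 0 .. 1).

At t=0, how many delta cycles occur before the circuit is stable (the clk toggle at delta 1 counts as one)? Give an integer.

3

t=0 Δ0: s0=1 s4=0 s1=0 s2=1 s5=1 s6=1 s3=1 s7=0 clk=0
  Δ1: clk:0→1
  Δ2: s6:1→0
  Δ3: s2:1→0
  (3Δ to stable)
t=1 Δ0: s0=1 s4=0 s1=0 s2=0 s5=1 s6=0 s3=1 s7=0 clk=1
  Δ1: clk:1→0
  (1Δ to stable)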